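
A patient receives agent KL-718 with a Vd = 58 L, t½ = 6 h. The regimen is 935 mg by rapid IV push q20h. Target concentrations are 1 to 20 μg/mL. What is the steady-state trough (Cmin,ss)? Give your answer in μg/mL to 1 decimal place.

1.8 μg/mL

k = ln2/t½ = ln2/6 ≈ 0.115525 h⁻¹; fraction remaining f = e^(−kτ) = e^(−0.115525×20) ≈ 0.0992.
At steady state, accumulation factor R = 1/(1 − e^(−kτ)) ≈ 1.1101.
Each bolus raises the concentration by D/Vd = 935/58 ≈ 16.121 μg/mL.
Cmax,ss = C₀/(1 − f) ≈ 16.121/0.9008 ≈ 17.896 μg/mL.
One interval later, Cmin,ss = Cmax,ss·e^(−kτ) ≈ 17.896 × 0.0992 ≈ 1.775 μg/mL.
Trough 1.8 μg/mL vs MEC 1 μg/mL: adequate.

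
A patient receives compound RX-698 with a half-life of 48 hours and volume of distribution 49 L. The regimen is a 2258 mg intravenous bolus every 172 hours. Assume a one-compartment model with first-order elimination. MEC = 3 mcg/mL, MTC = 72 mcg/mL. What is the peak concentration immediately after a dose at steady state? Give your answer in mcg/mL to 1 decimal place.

50.3 mcg/mL

k = ln2/t½ = ln2/48 ≈ 0.014441 h⁻¹; fraction remaining f = e^(−kτ) = e^(−0.014441×172) ≈ 0.0834.
Accumulation ratio R = 1/(1 − f) ≈ 1/0.9166 ≈ 1.0910.
Single-dose peak C₀ = D/Vd = 2258/49 ≈ 46.082 mcg/mL.
Steady-state peak Cmax,ss = C₀·R ≈ 46.082 × 1.0910 ≈ 50.275 mcg/mL.
Peak 50.3 mcg/mL vs MTC 72 mcg/mL: below toxic threshold.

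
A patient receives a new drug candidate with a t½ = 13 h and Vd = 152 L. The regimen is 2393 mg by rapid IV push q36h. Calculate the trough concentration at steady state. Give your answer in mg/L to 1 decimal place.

2.7 mg/L

Over one 36-h interval, 36/13 ≈ 2.7692 half-lives elapse, leaving f ≈ 0.1467 of each dose.
Single-dose peak C₀ = D/Vd = 2393/152 ≈ 15.743 mg/L.
Steady-state trough Cmin,ss = C₀·f/(1−f) ≈ 15.743 × 0.1467/0.8533 ≈ 2.707 mg/L.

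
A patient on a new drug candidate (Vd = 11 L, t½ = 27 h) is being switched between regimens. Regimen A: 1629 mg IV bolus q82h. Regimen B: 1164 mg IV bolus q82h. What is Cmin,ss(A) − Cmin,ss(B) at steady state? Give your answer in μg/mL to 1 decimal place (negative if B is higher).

Regimen A: f = (1/2)^(82/27) ≈ 0.1218; Cmin,ss = (1629/11)·f/(1−f) ≈ 20.539 μg/mL.
Regimen B: f = (1/2)^(82/27) ≈ 0.1218; Cmin,ss = (1164/11)·f/(1−f) ≈ 14.676 μg/mL.
Difference ≈ 20.539 − 14.676 ≈ 5.863 μg/mL.

5.9 μg/mL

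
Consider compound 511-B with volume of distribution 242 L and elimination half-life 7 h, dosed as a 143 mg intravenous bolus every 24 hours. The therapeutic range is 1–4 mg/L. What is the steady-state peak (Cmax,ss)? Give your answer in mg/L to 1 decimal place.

0.7 mg/L

k = ln2/t½ = ln2/7 ≈ 0.099021 h⁻¹; fraction remaining f = e^(−kτ) = e^(−0.099021×24) ≈ 0.0929.
At steady state, accumulation factor R = 1/(1 − e^(−kτ)) ≈ 1.1024.
Single-dose peak C₀ = D/Vd = 143/242 ≈ 0.591 mg/L.
Steady-state peak Cmax,ss = C₀·R ≈ 0.591 × 1.1024 ≈ 0.652 mg/L.
Peak 0.7 mg/L vs MTC 4 mg/L: below toxic threshold.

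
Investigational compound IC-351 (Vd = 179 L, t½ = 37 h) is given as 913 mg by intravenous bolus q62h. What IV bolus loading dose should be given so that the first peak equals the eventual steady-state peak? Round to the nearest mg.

f = (1/2)^(62/37) ≈ 0.313019; accumulation ratio R = 1/(1−f) ≈ 1.45564.
Loading dose to hit Cmax,ss on first dose: D_load = D_maint·R ≈ 913 × 1.45564 ≈ 1329.00 mg.

1329 mg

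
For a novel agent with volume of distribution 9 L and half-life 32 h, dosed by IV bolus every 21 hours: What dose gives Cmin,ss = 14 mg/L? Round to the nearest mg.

τ/t½ = 21/32 ≈ 0.65625, so f = (1/2)^(21/32) ≈ 0.634525.
Cmin,ss = (D/Vd)·f/(1−f), so D = Cmin,ss·Vd·(1−f)/f.
D = 14 × 9 × (1−f)/f ≈ 14 × 9 × 0.57598 ≈ 72.57 mg.

73 mg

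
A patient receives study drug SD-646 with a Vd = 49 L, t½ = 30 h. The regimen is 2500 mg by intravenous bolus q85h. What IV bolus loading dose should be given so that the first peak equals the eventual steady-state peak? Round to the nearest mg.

f = (1/2)^(85/30) ≈ 0.140308; accumulation ratio R = 1/(1−f) ≈ 1.16321.
Loading dose to hit Cmax,ss on first dose: D_load = D_maint·R ≈ 2500 × 1.16321 ≈ 2908.03 mg.

2908 mg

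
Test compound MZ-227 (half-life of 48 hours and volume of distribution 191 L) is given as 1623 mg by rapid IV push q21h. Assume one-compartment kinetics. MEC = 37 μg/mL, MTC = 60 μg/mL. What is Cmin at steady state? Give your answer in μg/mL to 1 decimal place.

k = ln2/t½ = ln2/48 ≈ 0.014441 h⁻¹; fraction remaining f = e^(−kτ) = e^(−0.014441×21) ≈ 0.7384.
At steady state, accumulation factor R = 1/(1 − e^(−kτ)) ≈ 3.8226.
Each bolus raises the concentration by D/Vd = 1623/191 ≈ 8.497 μg/mL.
Steady-state peak Cmax,ss = C₀·R ≈ 8.497 × 3.8226 ≈ 32.481 μg/mL.
Steady-state trough Cmin,ss = Cmax,ss·f ≈ 32.481 × 0.7384 ≈ 23.984 μg/mL.
Trough 24.0 μg/mL vs MEC 37 μg/mL: subtherapeutic.

24.0 μg/mL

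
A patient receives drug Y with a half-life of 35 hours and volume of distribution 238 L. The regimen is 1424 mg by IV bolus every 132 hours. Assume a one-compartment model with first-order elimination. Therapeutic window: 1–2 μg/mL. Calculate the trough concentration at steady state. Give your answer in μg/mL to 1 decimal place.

0.5 μg/mL

k = ln2/t½ = ln2/35 ≈ 0.019804 h⁻¹; fraction remaining f = e^(−kτ) = e^(−0.019804×132) ≈ 0.0732.
Accumulation ratio R = 1/(1 − f) ≈ 1/0.9268 ≈ 1.0790.
Single-dose peak C₀ = D/Vd = 1424/238 ≈ 5.983 μg/mL.
Cmax,ss = C₀/(1 − f) ≈ 5.983/0.9268 ≈ 6.456 μg/mL.
Steady-state trough Cmin,ss = Cmax,ss·f ≈ 6.456 × 0.0732 ≈ 0.473 μg/mL.
Trough 0.5 μg/mL vs MEC 1 μg/mL: subtherapeutic.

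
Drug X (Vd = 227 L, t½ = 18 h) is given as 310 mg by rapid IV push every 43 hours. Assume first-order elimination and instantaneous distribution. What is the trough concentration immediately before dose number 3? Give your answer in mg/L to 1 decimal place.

0.3 mg/L

f = (1/2)^(τ/t½) = (1/2)^(43/18) ≈ 0.1909.
C₀ = D/Vd = 310/227 ≈ 1.366 mg/L.
Before the 3rd dose, 2 doses have been given. Superposition: Cmin = C₀·(f + f²).
≈ 1.366 × (0.1909 + 0.0364) ≈ 1.366 × 0.2273 ≈ 0.310 mg/L.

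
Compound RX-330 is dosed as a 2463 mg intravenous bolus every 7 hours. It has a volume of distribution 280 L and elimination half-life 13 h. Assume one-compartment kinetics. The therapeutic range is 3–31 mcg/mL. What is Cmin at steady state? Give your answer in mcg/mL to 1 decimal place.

k = ln2/t½ = ln2/13 ≈ 0.053319 h⁻¹; fraction remaining f = e^(−kτ) = e^(−0.053319×7) ≈ 0.6885.
Single-dose peak C₀ = D/Vd = 2463/280 ≈ 8.796 mcg/mL.
Steady-state trough Cmin,ss = C₀·f/(1−f) ≈ 8.796 × 0.6885/0.3115 ≈ 19.442 mcg/mL.
Trough 19.4 mcg/mL vs MEC 3 mcg/mL: adequate.

19.4 mcg/mL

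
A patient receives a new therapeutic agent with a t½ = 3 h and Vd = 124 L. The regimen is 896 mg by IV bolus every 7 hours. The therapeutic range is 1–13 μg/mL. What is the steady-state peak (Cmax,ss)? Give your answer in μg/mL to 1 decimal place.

9.0 μg/mL

τ/t½ = 7/3 ≈ 2.3333, so fraction remaining f = (1/2)^(7/3) ≈ 0.1984.
Accumulation ratio R = 1/(1 − f) ≈ 1/0.8016 ≈ 1.2475.
Single-dose peak C₀ = D/Vd = 896/124 ≈ 7.226 μg/mL.
Steady-state peak Cmax,ss = C₀·R ≈ 7.226 × 1.2475 ≈ 9.014 μg/mL.
Peak 9.0 μg/mL vs MTC 13 μg/mL: below toxic threshold.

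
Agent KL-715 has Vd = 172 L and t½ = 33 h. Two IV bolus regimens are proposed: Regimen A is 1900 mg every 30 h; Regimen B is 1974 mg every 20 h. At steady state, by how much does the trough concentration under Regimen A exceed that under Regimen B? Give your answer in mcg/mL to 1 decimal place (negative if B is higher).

-9.4 mcg/mL

Regimen A: f = (1/2)^(30/33) ≈ 0.5325; Cmin,ss = (1900/172)·f/(1−f) ≈ 12.582 mcg/mL.
Regimen B: f = (1/2)^(20/33) ≈ 0.6570; Cmin,ss = (1974/172)·f/(1−f) ≈ 21.983 mcg/mL.
Difference ≈ 12.582 − 21.983 ≈ -9.401 mcg/mL.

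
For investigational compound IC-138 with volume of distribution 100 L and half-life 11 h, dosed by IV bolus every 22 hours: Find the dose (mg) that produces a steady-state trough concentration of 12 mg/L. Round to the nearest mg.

3600 mg

τ/t½ = 22/11 ≈ 2, so f = (1/2)^(22/11) ≈ 0.250000.
Cmin,ss = (D/Vd)·f/(1−f), so D = Cmin,ss·Vd·(1−f)/f.
D = 12 × 100 × (1−f)/f ≈ 12 × 100 × 3.00000 ≈ 3600.00 mg.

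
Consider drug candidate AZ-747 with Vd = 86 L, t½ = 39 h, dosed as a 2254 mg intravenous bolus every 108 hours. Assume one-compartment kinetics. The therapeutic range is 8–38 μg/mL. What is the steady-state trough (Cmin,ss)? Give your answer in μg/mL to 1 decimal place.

τ/t½ = 108/39 ≈ 2.7692, so fraction remaining f = (1/2)^(108/39) ≈ 0.1467.
Single-dose peak C₀ = D/Vd = 2254/86 ≈ 26.209 μg/mL.
Steady-state trough Cmin,ss = C₀·f/(1−f) ≈ 26.209 × 0.1467/0.8533 ≈ 4.506 μg/mL.
Trough 4.5 μg/mL vs MEC 8 μg/mL: subtherapeutic.

4.5 μg/mL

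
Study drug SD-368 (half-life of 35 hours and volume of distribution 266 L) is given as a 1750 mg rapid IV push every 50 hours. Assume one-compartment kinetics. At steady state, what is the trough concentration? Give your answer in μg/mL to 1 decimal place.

Over one 50-h interval, 50/35 ≈ 1.4286 half-lives elapse, leaving f ≈ 0.3715 of each dose.
Accumulation ratio R = 1/(1 − f) ≈ 1/0.6285 ≈ 1.5911.
Single-dose peak C₀ = D/Vd = 1750/266 ≈ 6.579 μg/mL.
Steady-state peak Cmax,ss = C₀·R ≈ 6.579 × 1.5911 ≈ 10.468 μg/mL.
One interval later, Cmin,ss = Cmax,ss·e^(−kτ) ≈ 10.468 × 0.3715 ≈ 3.889 μg/mL.

3.9 μg/mL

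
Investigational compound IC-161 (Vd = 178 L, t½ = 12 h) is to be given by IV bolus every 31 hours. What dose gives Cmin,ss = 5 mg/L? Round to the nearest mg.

τ/t½ = 31/12 ≈ 2.5833, so f = (1/2)^(31/12) ≈ 0.166855.
Cmin,ss = (D/Vd)·f/(1−f), so D = Cmin,ss·Vd·(1−f)/f.
D = 5 × 178 × (1−f)/f ≈ 5 × 178 × 4.99323 ≈ 4443.97 mg.

4444 mg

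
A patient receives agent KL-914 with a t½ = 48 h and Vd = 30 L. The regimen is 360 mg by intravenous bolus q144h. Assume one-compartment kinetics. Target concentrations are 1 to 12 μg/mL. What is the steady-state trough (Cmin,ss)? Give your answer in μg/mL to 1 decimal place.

1.7 μg/mL

The dosing interval is 3 half-lives, so f = 2^(−3) = 0.125.
At steady state, R = 1/(1 − 0.125) = 8/7.
Single-dose peak C₀ = D/Vd = 360/30 = 12 μg/mL.
Steady-state peak Cmax,ss = C₀·R = 12 × 8/7 ≈ 13.714 μg/mL.
Steady-state trough Cmin,ss = Cmax,ss·f ≈ 13.714 × 0.125 ≈ 1.714 μg/mL.
Trough 1.7 μg/mL vs MEC 1 μg/mL: adequate.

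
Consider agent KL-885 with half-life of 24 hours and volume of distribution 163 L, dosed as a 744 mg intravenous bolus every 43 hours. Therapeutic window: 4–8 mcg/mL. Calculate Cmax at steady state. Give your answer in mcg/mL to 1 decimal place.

6.4 mcg/mL

k = ln2/t½ = ln2/24 ≈ 0.028881 h⁻¹; fraction remaining f = e^(−kτ) = e^(−0.028881×43) ≈ 0.2888.
At steady state, accumulation factor R = 1/(1 − e^(−kτ)) ≈ 1.4061.
Single-dose peak C₀ = D/Vd = 744/163 ≈ 4.564 mcg/mL.
Steady-state peak Cmax,ss = C₀·R ≈ 4.564 × 1.4061 ≈ 6.417 mcg/mL.
Peak 6.4 mcg/mL vs MTC 8 mcg/mL: below toxic threshold.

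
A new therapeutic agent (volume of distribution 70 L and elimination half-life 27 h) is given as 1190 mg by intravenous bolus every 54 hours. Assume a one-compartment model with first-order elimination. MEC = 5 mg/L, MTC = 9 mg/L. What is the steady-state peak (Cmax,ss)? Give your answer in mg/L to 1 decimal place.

22.7 mg/L

The dosing interval is 2 half-lives, so f = 2^(−2) = 0.25.
At steady state, R = 1/(1 − 0.25) = 4/3.
Single-dose peak C₀ = D/Vd = 1190/70 = 17 mg/L.
Steady-state peak Cmax,ss = C₀·R = 17 × 4/3 ≈ 22.667 mg/L.
Peak 22.7 mg/L vs MTC 9 mg/L: exceeds toxic threshold.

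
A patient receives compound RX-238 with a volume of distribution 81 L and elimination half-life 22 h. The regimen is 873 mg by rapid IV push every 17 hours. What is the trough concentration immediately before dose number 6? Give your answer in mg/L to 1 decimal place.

f = (1/2)^(τ/t½) = (1/2)^(17/22) ≈ 0.5853.
C₀ = D/Vd = 873/81 ≈ 10.778 mg/L.
Before the 6th dose, 5 doses have been given. Superposition: Cmin = C₀·(f + f² + … + f^5).
≈ 10.778 × (0.5853 + 0.3426 + 0.2005 + 0.1174 + 0.0687) ≈ 10.778 × 1.3145 ≈ 14.168 mg/L.

14.2 mg/L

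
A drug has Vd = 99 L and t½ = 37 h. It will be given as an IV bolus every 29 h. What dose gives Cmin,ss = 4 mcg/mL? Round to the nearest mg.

τ/t½ = 29/37 ≈ 0.78378, so f = (1/2)^(29/37) ≈ 0.580841.
Cmin,ss = (D/Vd)·f/(1−f), so D = Cmin,ss·Vd·(1−f)/f.
D = 4 × 99 × (1−f)/f ≈ 4 × 99 × 0.72164 ≈ 285.77 mg.

286 mg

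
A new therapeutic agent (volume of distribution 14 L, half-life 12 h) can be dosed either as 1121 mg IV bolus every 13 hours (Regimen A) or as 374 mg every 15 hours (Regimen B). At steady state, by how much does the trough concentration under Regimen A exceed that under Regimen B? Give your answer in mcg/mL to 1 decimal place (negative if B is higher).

52.2 mcg/mL

Regimen A: f = (1/2)^(13/12) ≈ 0.4719; Cmin,ss = (1121/14)·f/(1−f) ≈ 71.550 mcg/mL.
Regimen B: f = (1/2)^(15/12) ≈ 0.4204; Cmin,ss = (374/14)·f/(1−f) ≈ 19.377 mcg/mL.
Difference ≈ 71.550 − 19.377 ≈ 52.173 mcg/mL.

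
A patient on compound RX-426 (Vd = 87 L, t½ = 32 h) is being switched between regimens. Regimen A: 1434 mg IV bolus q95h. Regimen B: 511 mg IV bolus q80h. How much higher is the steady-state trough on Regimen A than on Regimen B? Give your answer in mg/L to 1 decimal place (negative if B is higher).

Regimen A: f = (1/2)^(95/32) ≈ 0.1277; Cmin,ss = (1434/87)·f/(1−f) ≈ 2.413 mg/L.
Regimen B: f = (1/2)^(80/32) ≈ 0.1768; Cmin,ss = (511/87)·f/(1−f) ≈ 1.261 mg/L.
Difference ≈ 2.413 − 1.261 ≈ 1.152 mg/L.

1.2 mg/L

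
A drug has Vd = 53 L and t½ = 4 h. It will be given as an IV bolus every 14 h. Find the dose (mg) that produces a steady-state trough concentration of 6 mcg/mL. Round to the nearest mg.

3280 mg

τ/t½ = 14/4 ≈ 3.5, so f = (1/2)^(14/4) ≈ 0.088388.
Cmin,ss = (D/Vd)·f/(1−f), so D = Cmin,ss·Vd·(1−f)/f.
D = 6 × 53 × (1−f)/f ≈ 6 × 53 × 10.31375 ≈ 3279.77 mg.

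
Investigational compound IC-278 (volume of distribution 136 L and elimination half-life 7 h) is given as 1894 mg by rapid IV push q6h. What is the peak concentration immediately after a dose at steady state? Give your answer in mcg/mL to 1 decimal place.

τ/t½ = 6/7 ≈ 0.85714, so fraction remaining f = (1/2)^(6/7) ≈ 0.5520.
At steady state, accumulation factor R = 1/(1 − e^(−kτ)) ≈ 2.2321.
Each bolus raises the concentration by D/Vd = 1894/136 ≈ 13.926 mcg/mL.
Cmax,ss = C₀/(1 − f) ≈ 13.926/0.4480 ≈ 31.085 mcg/mL.

31.1 mcg/mL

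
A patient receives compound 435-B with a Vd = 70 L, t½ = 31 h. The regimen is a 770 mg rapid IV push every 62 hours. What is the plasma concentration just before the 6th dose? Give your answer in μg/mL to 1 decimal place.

f = (1/2)^(τ/t½) = (1/2)^(62/31) ≈ 0.2500.
C₀ = D/Vd = 770/70 ≈ 11.000 μg/mL.
Before the 6th dose, 5 doses have been given. Superposition: Cmin = C₀·(f + f² + … + f^5).
≈ 11.000 × (0.2500 + 0.0625 + 0.0156 + 0.0039 + 0.0010) ≈ 11.000 × 0.3330 ≈ 3.663 μg/mL.

3.7 μg/mL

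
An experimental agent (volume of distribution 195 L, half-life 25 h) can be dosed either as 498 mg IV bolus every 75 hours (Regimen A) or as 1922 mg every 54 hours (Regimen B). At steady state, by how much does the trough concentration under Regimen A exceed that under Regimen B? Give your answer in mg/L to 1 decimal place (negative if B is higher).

-2.5 mg/L

Regimen A: f = (1/2)^(75/25) ≈ 0.1250; Cmin,ss = (498/195)·f/(1−f) ≈ 0.365 mg/L.
Regimen B: f = (1/2)^(54/25) ≈ 0.2238; Cmin,ss = (1922/195)·f/(1−f) ≈ 2.842 mg/L.
Difference ≈ 0.365 − 2.842 ≈ -2.477 mg/L.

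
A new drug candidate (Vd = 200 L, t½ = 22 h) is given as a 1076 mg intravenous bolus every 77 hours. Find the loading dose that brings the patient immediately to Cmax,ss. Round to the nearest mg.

f = (1/2)^(77/22) ≈ 0.088388; accumulation ratio R = 1/(1−f) ≈ 1.09696.
Loading dose to hit Cmax,ss on first dose: D_load = D_maint·R ≈ 1076 × 1.09696 ≈ 1180.33 mg.

1180 mg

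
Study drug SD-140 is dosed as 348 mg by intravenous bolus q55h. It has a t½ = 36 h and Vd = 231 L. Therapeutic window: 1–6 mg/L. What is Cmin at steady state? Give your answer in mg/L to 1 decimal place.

τ/t½ = 55/36 ≈ 1.5278, so fraction remaining f = (1/2)^(55/36) ≈ 0.3468.
Each bolus raises the concentration by D/Vd = 348/231 ≈ 1.506 mg/L.
Steady-state trough Cmin,ss = C₀·f/(1−f) ≈ 1.506 × 0.3468/0.6532 ≈ 0.800 mg/L.
Trough 0.8 mg/L vs MEC 1 mg/L: subtherapeutic.

0.8 mg/L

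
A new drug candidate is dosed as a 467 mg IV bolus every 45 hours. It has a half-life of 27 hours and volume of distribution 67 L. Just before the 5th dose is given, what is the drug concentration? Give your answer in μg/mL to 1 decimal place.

f = (1/2)^(τ/t½) = (1/2)^(45/27) ≈ 0.3150.
C₀ = D/Vd = 467/67 ≈ 6.970 μg/mL.
Before the 5th dose, 4 doses have been given. Superposition: Cmin = C₀·(f + f² + … + f^4).
≈ 6.970 × (0.3150 + 0.0992 + 0.0313 + 0.0098) ≈ 6.970 × 0.4553 ≈ 3.173 μg/mL.

3.2 μg/mL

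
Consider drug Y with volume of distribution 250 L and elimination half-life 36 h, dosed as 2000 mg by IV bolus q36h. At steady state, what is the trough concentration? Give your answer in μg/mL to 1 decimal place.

The dosing interval is 1 half-life, so f = 2^(−1) = 0.5.
Accumulation ratio R = 1/(1 − f) = 1/0.5 = 2/1.
Single-dose peak C₀ = D/Vd = 2000/250 = 8 μg/mL.
Steady-state peak Cmax,ss = C₀·R = 8 × 2/1 ≈ 16.000 μg/mL.
Steady-state trough Cmin,ss = Cmax,ss·f ≈ 16.000 × 0.5 ≈ 8.000 μg/mL.

8.0 μg/mL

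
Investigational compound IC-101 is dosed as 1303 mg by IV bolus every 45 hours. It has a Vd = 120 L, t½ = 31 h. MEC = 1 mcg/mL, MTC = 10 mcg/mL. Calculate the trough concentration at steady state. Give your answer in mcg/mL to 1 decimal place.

6.3 mcg/mL

Over one 45-h interval, 45/31 ≈ 1.4516 half-lives elapse, leaving f ≈ 0.3656 of each dose.
At steady state, accumulation factor R = 1/(1 − e^(−kτ)) ≈ 1.5763.
Each bolus raises the concentration by D/Vd = 1303/120 ≈ 10.858 mcg/mL.
Cmax,ss = C₀/(1 − f) ≈ 10.858/0.6344 ≈ 17.115 mcg/mL.
One interval later, Cmin,ss = Cmax,ss·e^(−kτ) ≈ 17.115 × 0.3656 ≈ 6.257 mcg/mL.
Trough 6.3 mcg/mL vs MEC 1 mcg/mL: adequate.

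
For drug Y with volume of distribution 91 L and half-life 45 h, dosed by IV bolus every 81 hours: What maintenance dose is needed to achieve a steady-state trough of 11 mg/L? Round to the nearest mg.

τ/t½ = 81/45 ≈ 1.8, so f = (1/2)^(81/45) ≈ 0.287175.
Cmin,ss = (D/Vd)·f/(1−f), so D = Cmin,ss·Vd·(1−f)/f.
D = 11 × 91 × (1−f)/f ≈ 11 × 91 × 2.48220 ≈ 2484.68 mg.

2485 mg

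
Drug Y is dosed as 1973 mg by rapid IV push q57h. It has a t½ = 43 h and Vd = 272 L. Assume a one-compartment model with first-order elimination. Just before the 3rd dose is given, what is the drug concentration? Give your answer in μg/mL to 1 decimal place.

f = (1/2)^(τ/t½) = (1/2)^(57/43) ≈ 0.3990.
C₀ = D/Vd = 1973/272 ≈ 7.254 μg/mL.
Before the 3rd dose, 2 doses have been given. Superposition: Cmin = C₀·(f + f²).
≈ 7.254 × (0.3990 + 0.1592) ≈ 7.254 × 0.5582 ≈ 4.049 μg/mL.

4.0 μg/mL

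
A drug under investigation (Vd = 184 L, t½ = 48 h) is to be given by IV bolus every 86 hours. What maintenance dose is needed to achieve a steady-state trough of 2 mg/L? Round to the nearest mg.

906 mg

τ/t½ = 86/48 ≈ 1.7917, so f = (1/2)^(86/48) ≈ 0.288838.
Cmin,ss = (D/Vd)·f/(1−f), so D = Cmin,ss·Vd·(1−f)/f.
D = 2 × 184 × (1−f)/f ≈ 2 × 184 × 2.46215 ≈ 906.07 mg.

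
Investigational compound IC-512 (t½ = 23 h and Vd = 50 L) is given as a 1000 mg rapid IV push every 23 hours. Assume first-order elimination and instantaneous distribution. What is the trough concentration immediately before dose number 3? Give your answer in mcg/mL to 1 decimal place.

15.0 mcg/mL

f = (1/2)^(τ/t½) = (1/2)^(23/23) ≈ 0.5000.
C₀ = D/Vd = 1000/50 ≈ 20.000 mcg/mL.
Before the 3rd dose, 2 doses have been given. Superposition: Cmin = C₀·(f + f²).
≈ 20.000 × (0.5000 + 0.2500) ≈ 20.000 × 0.7500 ≈ 15.000 mcg/mL.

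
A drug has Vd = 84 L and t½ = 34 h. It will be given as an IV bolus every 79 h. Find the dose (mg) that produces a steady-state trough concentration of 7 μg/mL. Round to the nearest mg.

2355 mg

τ/t½ = 79/34 ≈ 2.3235, so f = (1/2)^(79/34) ≈ 0.199778.
Cmin,ss = (D/Vd)·f/(1−f), so D = Cmin,ss·Vd·(1−f)/f.
D = 7 × 84 × (1−f)/f ≈ 7 × 84 × 4.00556 ≈ 2355.27 mg.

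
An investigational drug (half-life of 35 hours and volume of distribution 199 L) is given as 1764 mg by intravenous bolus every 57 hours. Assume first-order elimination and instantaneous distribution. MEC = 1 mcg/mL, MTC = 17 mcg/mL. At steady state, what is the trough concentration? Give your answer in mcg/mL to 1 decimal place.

Over one 57-h interval, 57/35 ≈ 1.6286 half-lives elapse, leaving f ≈ 0.3234 of each dose.
At steady state, accumulation factor R = 1/(1 − e^(−kτ)) ≈ 1.4780.
Each bolus raises the concentration by D/Vd = 1764/199 ≈ 8.864 mcg/mL.
Cmax,ss = C₀/(1 − f) ≈ 8.864/0.6766 ≈ 13.101 mcg/mL.
Steady-state trough Cmin,ss = Cmax,ss·f ≈ 13.101 × 0.3234 ≈ 4.237 mcg/mL.
Trough 4.2 mcg/mL vs MEC 1 mcg/mL: adequate.

4.2 mcg/mL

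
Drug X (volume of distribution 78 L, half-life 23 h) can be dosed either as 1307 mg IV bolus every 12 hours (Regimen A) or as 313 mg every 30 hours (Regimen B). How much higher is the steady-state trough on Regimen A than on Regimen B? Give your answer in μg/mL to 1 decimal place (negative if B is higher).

Regimen A: f = (1/2)^(12/23) ≈ 0.6965; Cmin,ss = (1307/78)·f/(1−f) ≈ 38.454 μg/mL.
Regimen B: f = (1/2)^(30/23) ≈ 0.4049; Cmin,ss = (313/78)·f/(1−f) ≈ 2.730 μg/mL.
Difference ≈ 38.454 − 2.730 ≈ 35.724 μg/mL.

35.7 μg/mL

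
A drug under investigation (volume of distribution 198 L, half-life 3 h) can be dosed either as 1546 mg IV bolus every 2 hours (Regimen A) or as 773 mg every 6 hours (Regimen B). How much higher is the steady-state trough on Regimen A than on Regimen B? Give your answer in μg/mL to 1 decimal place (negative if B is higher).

Regimen A: f = (1/2)^(2/3) ≈ 0.6300; Cmin,ss = (1546/198)·f/(1−f) ≈ 13.295 μg/mL.
Regimen B: f = (1/2)^(6/3) ≈ 0.2500; Cmin,ss = (773/198)·f/(1−f) ≈ 1.301 μg/mL.
Difference ≈ 13.295 − 1.301 ≈ 11.994 μg/mL.

12.0 μg/mL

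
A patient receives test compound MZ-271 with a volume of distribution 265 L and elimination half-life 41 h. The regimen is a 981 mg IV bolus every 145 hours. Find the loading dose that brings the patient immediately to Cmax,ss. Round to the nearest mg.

f = (1/2)^(145/41) ≈ 0.086175; accumulation ratio R = 1/(1−f) ≈ 1.09430.
Loading dose to hit Cmax,ss on first dose: D_load = D_maint·R ≈ 981 × 1.09430 ≈ 1073.51 mg.

1074 mg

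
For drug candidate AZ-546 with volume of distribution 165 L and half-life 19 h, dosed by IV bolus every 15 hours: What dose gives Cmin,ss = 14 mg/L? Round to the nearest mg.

τ/t½ = 15/19 ≈ 0.78947, so f = (1/2)^(15/19) ≈ 0.578555.
Cmin,ss = (D/Vd)·f/(1−f), so D = Cmin,ss·Vd·(1−f)/f.
D = 14 × 165 × (1−f)/f ≈ 14 × 165 × 0.72844 ≈ 1682.70 mg.

1683 mg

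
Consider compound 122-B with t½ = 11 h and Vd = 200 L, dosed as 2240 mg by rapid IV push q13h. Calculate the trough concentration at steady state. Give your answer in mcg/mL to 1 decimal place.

Over one 13-h interval, 13/11 ≈ 1.1818 half-lives elapse, leaving f ≈ 0.4408 of each dose.
At steady state, accumulation factor R = 1/(1 − e^(−kτ)) ≈ 1.7883.
Each bolus raises the concentration by D/Vd = 2240/200 ≈ 11.200 mcg/mL.
Steady-state peak Cmax,ss = C₀·R ≈ 11.200 × 1.7883 ≈ 20.029 mcg/mL.
One interval later, Cmin,ss = Cmax,ss·e^(−kτ) ≈ 20.029 × 0.4408 ≈ 8.829 mcg/mL.

8.8 mcg/mL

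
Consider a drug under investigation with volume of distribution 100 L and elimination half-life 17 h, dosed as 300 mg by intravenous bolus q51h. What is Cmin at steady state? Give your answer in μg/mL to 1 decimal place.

0.4 μg/mL

τ = 51 h = 3 half-lives, so f = (1/2)^3 = 0.125.
At steady state, R = 1/(1 − 0.125) = 8/7.
Single-dose peak C₀ = D/Vd = 300/100 = 3 μg/mL.
Steady-state peak Cmax,ss = C₀·R = 3 × 8/7 ≈ 3.429 μg/mL.
Steady-state trough Cmin,ss = Cmax,ss·f ≈ 3.429 × 0.125 ≈ 0.429 μg/mL.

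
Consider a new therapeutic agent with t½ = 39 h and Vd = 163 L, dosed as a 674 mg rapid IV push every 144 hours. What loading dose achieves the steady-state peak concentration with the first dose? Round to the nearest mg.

731 mg

f = (1/2)^(144/39) ≈ 0.077358; accumulation ratio R = 1/(1−f) ≈ 1.08384.
Loading dose to hit Cmax,ss on first dose: D_load = D_maint·R ≈ 674 × 1.08384 ≈ 730.51 mg.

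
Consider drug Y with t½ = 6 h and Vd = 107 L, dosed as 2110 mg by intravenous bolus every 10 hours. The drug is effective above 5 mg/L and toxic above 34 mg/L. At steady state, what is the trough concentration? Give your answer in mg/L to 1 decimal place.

9.1 mg/L

Over one 10-h interval, 10/6 ≈ 1.6667 half-lives elapse, leaving f ≈ 0.3150 of each dose.
Each bolus raises the concentration by D/Vd = 2110/107 ≈ 19.720 mg/L.
Steady-state trough Cmin,ss = C₀·f/(1−f) ≈ 19.720 × 0.3150/0.6850 ≈ 9.068 mg/L.
Trough 9.1 mg/L vs MEC 5 mg/L: adequate.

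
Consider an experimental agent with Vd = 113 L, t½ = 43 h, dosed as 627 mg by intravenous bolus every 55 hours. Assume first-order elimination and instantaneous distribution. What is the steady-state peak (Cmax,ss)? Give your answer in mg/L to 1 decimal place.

9.4 mg/L

τ/t½ = 55/43 ≈ 1.2791, so fraction remaining f = (1/2)^(55/43) ≈ 0.4121.
Accumulation ratio R = 1/(1 − f) ≈ 1/0.5879 ≈ 1.7010.
Each bolus raises the concentration by D/Vd = 627/113 ≈ 5.549 mg/L.
Steady-state peak Cmax,ss = C₀·R ≈ 5.549 × 1.7010 ≈ 9.439 mg/L.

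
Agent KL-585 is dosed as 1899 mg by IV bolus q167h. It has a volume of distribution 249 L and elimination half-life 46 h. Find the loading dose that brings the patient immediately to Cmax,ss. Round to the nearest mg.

2066 mg

f = (1/2)^(167/46) ≈ 0.080748; accumulation ratio R = 1/(1−f) ≈ 1.08784.
Loading dose to hit Cmax,ss on first dose: D_load = D_maint·R ≈ 1899 × 1.08784 ≈ 2065.81 mg.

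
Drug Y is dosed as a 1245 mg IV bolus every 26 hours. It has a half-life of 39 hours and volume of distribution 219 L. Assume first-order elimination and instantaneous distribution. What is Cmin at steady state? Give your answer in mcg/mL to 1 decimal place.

τ/t½ = 26/39 ≈ 0.66667, so fraction remaining f = (1/2)^(26/39) ≈ 0.6300.
Accumulation ratio R = 1/(1 − f) ≈ 1/0.3700 ≈ 2.7027.
Each bolus raises the concentration by D/Vd = 1245/219 ≈ 5.685 mcg/mL.
Cmax,ss = C₀/(1 − f) ≈ 5.685/0.3700 ≈ 15.365 mcg/mL.
Steady-state trough Cmin,ss = Cmax,ss·f ≈ 15.365 × 0.6300 ≈ 9.680 mcg/mL.

9.7 mcg/mL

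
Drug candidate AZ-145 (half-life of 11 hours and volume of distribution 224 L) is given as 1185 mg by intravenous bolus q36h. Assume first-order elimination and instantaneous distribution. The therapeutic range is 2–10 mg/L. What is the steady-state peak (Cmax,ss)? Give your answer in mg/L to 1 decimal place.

k = ln2/t½ = ln2/11 ≈ 0.063013 h⁻¹; fraction remaining f = e^(−kτ) = e^(−0.063013×36) ≈ 0.1035.
Accumulation ratio R = 1/(1 − f) ≈ 1/0.8965 ≈ 1.1154.
Single-dose peak C₀ = D/Vd = 1185/224 ≈ 5.290 mg/L.
Cmax,ss = C₀/(1 − f) ≈ 5.290/0.8965 ≈ 5.901 mg/L.
Peak 5.9 mg/L vs MTC 10 mg/L: below toxic threshold.

5.9 mg/L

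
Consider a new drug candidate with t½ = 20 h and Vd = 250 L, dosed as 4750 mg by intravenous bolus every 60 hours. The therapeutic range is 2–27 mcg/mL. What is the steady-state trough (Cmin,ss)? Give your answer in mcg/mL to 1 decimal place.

2.7 mcg/mL

The dosing interval is 3 half-lives, so f = 2^(−3) = 0.125.
Accumulation ratio R = 1/(1 − f) = 1/0.875 = 8/7.
Single-dose peak C₀ = D/Vd = 4750/250 = 19 mcg/mL.
Steady-state peak Cmax,ss = C₀·R = 19 × 8/7 ≈ 21.714 mcg/mL.
Steady-state trough Cmin,ss = Cmax,ss·f ≈ 21.714 × 0.125 ≈ 2.714 mcg/mL.
Trough 2.7 mcg/mL vs MEC 2 mcg/mL: adequate.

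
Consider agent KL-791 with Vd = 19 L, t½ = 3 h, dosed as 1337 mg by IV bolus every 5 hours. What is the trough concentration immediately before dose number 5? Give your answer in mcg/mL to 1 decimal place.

32.0 mcg/mL

f = (1/2)^(τ/t½) = (1/2)^(5/3) ≈ 0.3150.
C₀ = D/Vd = 1337/19 ≈ 70.368 mcg/mL.
Before the 5th dose, 4 doses have been given. Superposition: Cmin = C₀·(f + f² + … + f^4).
≈ 70.368 × (0.3150 + 0.0992 + 0.0313 + 0.0098) ≈ 70.368 × 0.4553 ≈ 32.039 mcg/mL.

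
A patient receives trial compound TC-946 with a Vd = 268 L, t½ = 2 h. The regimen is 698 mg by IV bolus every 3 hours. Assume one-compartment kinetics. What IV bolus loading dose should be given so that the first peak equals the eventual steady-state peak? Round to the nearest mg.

f = (1/2)^(3/2) ≈ 0.353553; accumulation ratio R = 1/(1−f) ≈ 1.54692.
Loading dose to hit Cmax,ss on first dose: D_load = D_maint·R ≈ 698 × 1.54692 ≈ 1079.75 mg.

1080 mg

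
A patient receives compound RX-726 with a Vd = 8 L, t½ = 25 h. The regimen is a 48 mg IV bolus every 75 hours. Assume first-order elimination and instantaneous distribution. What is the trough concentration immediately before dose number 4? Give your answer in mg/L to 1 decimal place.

f = (1/2)^(τ/t½) = (1/2)^(75/25) ≈ 0.1250.
C₀ = D/Vd = 48/8 ≈ 6.000 mg/L.
Before the 4th dose, 3 doses have been given. Superposition: Cmin = C₀·(f + f² + … + f^3).
≈ 6.000 × (0.1250 + 0.0156 + 0.0020) ≈ 6.000 × 0.1426 ≈ 0.856 mg/L.

0.9 mg/L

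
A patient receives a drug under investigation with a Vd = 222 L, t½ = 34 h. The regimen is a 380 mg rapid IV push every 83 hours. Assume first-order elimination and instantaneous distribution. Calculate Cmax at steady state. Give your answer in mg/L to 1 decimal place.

τ/t½ = 83/34 ≈ 2.4412, so fraction remaining f = (1/2)^(83/34) ≈ 0.1841.
Accumulation ratio R = 1/(1 − f) ≈ 1/0.8159 ≈ 1.2256.
Each bolus raises the concentration by D/Vd = 380/222 ≈ 1.712 mg/L.
Steady-state peak Cmax,ss = C₀·R ≈ 1.712 × 1.2256 ≈ 2.098 mg/L.

2.1 mg/L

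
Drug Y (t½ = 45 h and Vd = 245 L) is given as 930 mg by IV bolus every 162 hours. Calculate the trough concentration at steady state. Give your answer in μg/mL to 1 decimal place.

0.3 μg/mL

k = ln2/t½ = ln2/45 ≈ 0.015403 h⁻¹; fraction remaining f = e^(−kτ) = e^(−0.015403×162) ≈ 0.0825.
At steady state, accumulation factor R = 1/(1 − e^(−kτ)) ≈ 1.0899.
Single-dose peak C₀ = D/Vd = 930/245 ≈ 3.796 μg/mL.
Steady-state peak Cmax,ss = C₀·R ≈ 3.796 × 1.0899 ≈ 4.137 μg/mL.
One interval later, Cmin,ss = Cmax,ss·e^(−kτ) ≈ 4.137 × 0.0825 ≈ 0.341 μg/mL.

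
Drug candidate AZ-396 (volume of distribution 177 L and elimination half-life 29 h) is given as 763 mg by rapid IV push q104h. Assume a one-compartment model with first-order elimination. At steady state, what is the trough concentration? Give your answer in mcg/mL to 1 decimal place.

Over one 104-h interval, 104/29 ≈ 3.5862 half-lives elapse, leaving f ≈ 0.0833 of each dose.
Accumulation ratio R = 1/(1 − f) ≈ 1/0.9167 ≈ 1.0909.
Single-dose peak C₀ = D/Vd = 763/177 ≈ 4.311 mcg/mL.
Cmax,ss = C₀/(1 − f) ≈ 4.311/0.9167 ≈ 4.703 mcg/mL.
One interval later, Cmin,ss = Cmax,ss·e^(−kτ) ≈ 4.703 × 0.0833 ≈ 0.392 mcg/mL.

0.4 mcg/mL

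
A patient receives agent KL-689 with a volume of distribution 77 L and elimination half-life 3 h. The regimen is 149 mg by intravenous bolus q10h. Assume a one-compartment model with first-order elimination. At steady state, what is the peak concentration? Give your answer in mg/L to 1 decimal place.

2.1 mg/L

τ/t½ = 10/3 ≈ 3.3333, so fraction remaining f = (1/2)^(10/3) ≈ 0.0992.
At steady state, accumulation factor R = 1/(1 − e^(−kτ)) ≈ 1.1101.
Single-dose peak C₀ = D/Vd = 149/77 ≈ 1.935 mg/L.
Steady-state peak Cmax,ss = C₀·R ≈ 1.935 × 1.1101 ≈ 2.148 mg/L.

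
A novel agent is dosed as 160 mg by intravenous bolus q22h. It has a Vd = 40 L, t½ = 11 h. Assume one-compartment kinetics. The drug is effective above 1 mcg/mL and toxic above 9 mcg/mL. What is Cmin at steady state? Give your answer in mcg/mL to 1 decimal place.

The dosing interval is 2 half-lives, so f = 2^(−2) = 0.25.
At steady state, R = 1/(1 − 0.25) = 4/3.
Single-dose peak C₀ = D/Vd = 160/40 = 4 mcg/mL.
Steady-state peak Cmax,ss = C₀·R = 4 × 4/3 ≈ 5.333 mcg/mL.
Steady-state trough Cmin,ss = Cmax,ss·f ≈ 5.333 × 0.25 ≈ 1.333 mcg/mL.
Trough 1.3 mcg/mL vs MEC 1 mcg/mL: adequate.

1.3 mcg/mL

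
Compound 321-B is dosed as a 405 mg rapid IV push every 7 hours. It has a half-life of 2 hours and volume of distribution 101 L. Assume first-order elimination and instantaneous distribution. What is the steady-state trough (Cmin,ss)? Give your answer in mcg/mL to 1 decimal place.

k = ln2/t½ = ln2/2 ≈ 0.346574 h⁻¹; fraction remaining f = e^(−kτ) = e^(−0.346574×7) ≈ 0.0884.
Accumulation ratio R = 1/(1 − f) ≈ 1/0.9116 ≈ 1.0970.
Single-dose peak C₀ = D/Vd = 405/101 ≈ 4.010 mcg/mL.
Steady-state peak Cmax,ss = C₀·R ≈ 4.010 × 1.0970 ≈ 4.399 mcg/mL.
One interval later, Cmin,ss = Cmax,ss·e^(−kτ) ≈ 4.399 × 0.0884 ≈ 0.389 mcg/mL.

0.4 mcg/mL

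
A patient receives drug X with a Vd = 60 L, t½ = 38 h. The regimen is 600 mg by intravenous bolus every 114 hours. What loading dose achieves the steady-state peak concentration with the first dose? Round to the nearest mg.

686 mg

f = (1/2)^(114/38) ≈ 0.125000; accumulation ratio R = 1/(1−f) ≈ 1.14286.
Loading dose to hit Cmax,ss on first dose: D_load = D_maint·R ≈ 600 × 1.14286 ≈ 685.72 mg.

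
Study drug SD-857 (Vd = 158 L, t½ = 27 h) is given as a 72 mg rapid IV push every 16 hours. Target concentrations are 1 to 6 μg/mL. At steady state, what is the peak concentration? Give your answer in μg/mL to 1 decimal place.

k = ln2/t½ = ln2/27 ≈ 0.025672 h⁻¹; fraction remaining f = e^(−kτ) = e^(−0.025672×16) ≈ 0.6632.
Accumulation ratio R = 1/(1 − f) ≈ 1/0.3368 ≈ 2.9691.
Each bolus raises the concentration by D/Vd = 72/158 ≈ 0.456 μg/mL.
Steady-state peak Cmax,ss = C₀·R ≈ 0.456 × 2.9691 ≈ 1.354 μg/mL.
Peak 1.4 μg/mL vs MTC 6 μg/mL: below toxic threshold.

1.4 μg/mL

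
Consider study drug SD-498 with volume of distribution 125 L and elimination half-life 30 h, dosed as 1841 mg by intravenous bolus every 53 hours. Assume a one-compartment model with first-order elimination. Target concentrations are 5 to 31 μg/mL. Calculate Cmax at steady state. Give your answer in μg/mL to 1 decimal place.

k = ln2/t½ = ln2/30 ≈ 0.023105 h⁻¹; fraction remaining f = e^(−kτ) = e^(−0.023105×53) ≈ 0.2939.
Accumulation ratio R = 1/(1 − f) ≈ 1/0.7061 ≈ 1.4162.
Single-dose peak C₀ = D/Vd = 1841/125 ≈ 14.728 μg/mL.
Steady-state peak Cmax,ss = C₀·R ≈ 14.728 × 1.4162 ≈ 20.858 μg/mL.
Peak 20.9 μg/mL vs MTC 31 μg/mL: below toxic threshold.

20.9 μg/mL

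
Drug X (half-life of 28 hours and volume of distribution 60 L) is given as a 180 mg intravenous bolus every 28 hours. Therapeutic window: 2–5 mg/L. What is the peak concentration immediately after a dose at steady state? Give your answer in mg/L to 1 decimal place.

τ = 28 h = 1 half-life, so f = (1/2)^1 = 0.5.
Accumulation ratio R = 1/(1 − f) = 1/0.5 = 2/1.
Single-dose peak C₀ = D/Vd = 180/60 = 3 mg/L.
Steady-state peak Cmax,ss = C₀·R = 3 × 2/1 ≈ 6.000 mg/L.
Peak 6.0 mg/L vs MTC 5 mg/L: exceeds toxic threshold.

6.0 mg/L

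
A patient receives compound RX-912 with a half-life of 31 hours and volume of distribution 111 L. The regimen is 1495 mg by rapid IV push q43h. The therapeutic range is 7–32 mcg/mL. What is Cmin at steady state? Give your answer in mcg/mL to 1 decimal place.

τ/t½ = 43/31 ≈ 1.3871, so fraction remaining f = (1/2)^(43/31) ≈ 0.3823.
Accumulation ratio R = 1/(1 − f) ≈ 1/0.6177 ≈ 1.6189.
Single-dose peak C₀ = D/Vd = 1495/111 ≈ 13.468 mcg/mL.
Cmax,ss = C₀/(1 − f) ≈ 13.468/0.6177 ≈ 21.803 mcg/mL.
Steady-state trough Cmin,ss = Cmax,ss·f ≈ 21.803 × 0.3823 ≈ 8.335 mcg/mL.
Trough 8.3 mcg/mL vs MEC 7 mcg/mL: adequate.

8.3 mcg/mL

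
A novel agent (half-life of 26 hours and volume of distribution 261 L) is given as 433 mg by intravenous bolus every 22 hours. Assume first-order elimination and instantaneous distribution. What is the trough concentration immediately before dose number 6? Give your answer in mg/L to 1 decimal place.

2.0 mg/L

f = (1/2)^(τ/t½) = (1/2)^(22/26) ≈ 0.5563.
C₀ = D/Vd = 433/261 ≈ 1.659 mg/L.
Before the 6th dose, 5 doses have been given. Superposition: Cmin = C₀·(f + f² + … + f^5).
≈ 1.659 × (0.5563 + 0.3095 + 0.1722 + 0.0958 + 0.0533) ≈ 1.659 × 1.1871 ≈ 1.969 mg/L.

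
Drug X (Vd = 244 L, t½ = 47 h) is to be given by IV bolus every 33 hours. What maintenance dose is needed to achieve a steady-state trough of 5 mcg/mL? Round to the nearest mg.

765 mg

τ/t½ = 33/47 ≈ 0.70213, so f = (1/2)^(33/47) ≈ 0.614665.
Cmin,ss = (D/Vd)·f/(1−f), so D = Cmin,ss·Vd·(1−f)/f.
D = 5 × 244 × (1−f)/f ≈ 5 × 244 × 0.62690 ≈ 764.82 mg.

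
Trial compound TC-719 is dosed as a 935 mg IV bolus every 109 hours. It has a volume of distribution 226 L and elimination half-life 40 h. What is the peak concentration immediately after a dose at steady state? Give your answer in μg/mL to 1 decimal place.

4.9 μg/mL

τ/t½ = 109/40 ≈ 2.725, so fraction remaining f = (1/2)^(109/40) ≈ 0.1512.
At steady state, accumulation factor R = 1/(1 − e^(−kτ)) ≈ 1.1781.
Each bolus raises the concentration by D/Vd = 935/226 ≈ 4.137 μg/mL.
Steady-state peak Cmax,ss = C₀·R ≈ 4.137 × 1.1781 ≈ 4.874 μg/mL.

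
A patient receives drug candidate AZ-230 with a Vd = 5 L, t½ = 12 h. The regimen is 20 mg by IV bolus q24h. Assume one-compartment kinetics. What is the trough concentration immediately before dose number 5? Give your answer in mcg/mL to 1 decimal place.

1.3 mcg/mL

f = (1/2)^(τ/t½) = (1/2)^(24/12) ≈ 0.2500.
C₀ = D/Vd = 20/5 ≈ 4.000 mcg/mL.
Before the 5th dose, 4 doses have been given. Superposition: Cmin = C₀·(f + f² + … + f^4).
≈ 4.000 × (0.2500 + 0.0625 + 0.0156 + 0.0039) ≈ 4.000 × 0.3320 ≈ 1.328 mcg/mL.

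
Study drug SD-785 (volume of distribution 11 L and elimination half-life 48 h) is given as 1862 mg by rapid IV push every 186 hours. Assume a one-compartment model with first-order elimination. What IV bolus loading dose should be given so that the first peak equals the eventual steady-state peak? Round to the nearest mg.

f = (1/2)^(186/48) ≈ 0.068157; accumulation ratio R = 1/(1−f) ≈ 1.07314.
Loading dose to hit Cmax,ss on first dose: D_load = D_maint·R ≈ 1862 × 1.07314 ≈ 1998.19 mg.

1998 mg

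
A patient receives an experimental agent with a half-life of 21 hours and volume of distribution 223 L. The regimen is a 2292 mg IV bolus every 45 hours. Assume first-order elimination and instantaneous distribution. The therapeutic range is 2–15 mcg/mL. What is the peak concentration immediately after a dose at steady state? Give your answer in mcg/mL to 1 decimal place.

Over one 45-h interval, 45/21 ≈ 2.1429 half-lives elapse, leaving f ≈ 0.2264 of each dose.
At steady state, accumulation factor R = 1/(1 − e^(−kτ)) ≈ 1.2927.
Single-dose peak C₀ = D/Vd = 2292/223 ≈ 10.278 mcg/mL.
Steady-state peak Cmax,ss = C₀·R ≈ 10.278 × 1.2927 ≈ 13.286 mcg/mL.
Peak 13.3 mcg/mL vs MTC 15 mcg/mL: below toxic threshold.

13.3 mcg/mL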